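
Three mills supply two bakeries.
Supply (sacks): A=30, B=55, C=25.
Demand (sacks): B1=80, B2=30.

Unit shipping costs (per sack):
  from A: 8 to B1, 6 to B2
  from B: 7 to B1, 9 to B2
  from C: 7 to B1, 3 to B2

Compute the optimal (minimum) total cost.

690

A cheapest plan:
  A to B1: 25 × 8 = 200
  A to B2: 5 × 6 = 30
  B to B1: 55 × 7 = 385
  C to B2: 25 × 3 = 75
Total = 200 + 30 + 385 + 75 = 690.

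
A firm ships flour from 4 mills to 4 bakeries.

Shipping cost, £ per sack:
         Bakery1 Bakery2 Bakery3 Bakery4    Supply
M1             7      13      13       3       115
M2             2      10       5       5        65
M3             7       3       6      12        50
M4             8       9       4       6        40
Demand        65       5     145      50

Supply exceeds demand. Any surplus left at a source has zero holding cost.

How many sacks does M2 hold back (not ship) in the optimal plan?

Minimum-cost shipments:
  M1->Bakery1: 60 × £7 = £420
  M1->Bakery4: 50 × £3 = £150
  M2->Bakery1: 5 × £2 = £10
  M2->Bakery3: 60 × £5 = £300
  M3->Bakery2: 5 × £3 = £15
  M3->Bakery3: 45 × £6 = £270
  M4->Bakery3: 40 × £4 = £160
Total cost = £1325.
M2 ships 65 of its 65, leaving 0.

0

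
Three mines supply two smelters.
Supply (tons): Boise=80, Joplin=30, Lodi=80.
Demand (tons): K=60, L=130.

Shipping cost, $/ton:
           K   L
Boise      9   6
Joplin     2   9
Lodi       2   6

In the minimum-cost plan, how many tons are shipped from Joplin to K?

Solving gives:
  Boise–L: 80 × $6 = $480
  Joplin–K: 30 × $2 = $60
  Lodi–K: 30 × $2 = $60
  Lodi–L: 50 × $6 = $300
Total cost = $900.
So Joplin→K carries 30 tons.

30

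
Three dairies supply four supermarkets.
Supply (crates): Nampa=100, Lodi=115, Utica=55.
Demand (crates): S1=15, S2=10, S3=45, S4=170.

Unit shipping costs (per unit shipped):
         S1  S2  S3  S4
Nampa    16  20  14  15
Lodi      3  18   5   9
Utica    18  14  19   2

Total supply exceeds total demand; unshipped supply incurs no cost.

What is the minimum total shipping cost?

1975

One minimum-cost allocation:
  Nampa–S2: 10 × 20 = 200
  Nampa–S4: 60 × 15 = 900
  Lodi–S1: 15 × 3 = 45
  Lodi–S3: 45 × 5 = 225
  Lodi–S4: 55 × 9 = 495
  Utica–S4: 55 × 2 = 110
Total = 200 + 900 + 45 + 225 + 495 + 110 = 1975.
(Supply check: Nampa ships 70; Lodi ships 115; Utica ships 55.)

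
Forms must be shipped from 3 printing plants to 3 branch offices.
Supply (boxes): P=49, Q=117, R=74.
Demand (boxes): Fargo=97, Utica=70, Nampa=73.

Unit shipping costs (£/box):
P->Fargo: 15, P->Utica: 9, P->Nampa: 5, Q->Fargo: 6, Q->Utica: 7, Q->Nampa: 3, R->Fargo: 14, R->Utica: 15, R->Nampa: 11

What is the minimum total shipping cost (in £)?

A cheapest plan:
  P->Utica: 49 × £9 = £441
  Q->Fargo: 23 × £6 = £138
  Q->Utica: 21 × £7 = £147
  Q->Nampa: 73 × £3 = £219
  R->Fargo: 74 × £14 = £1036
Total = 441 + 138 + 147 + 219 + 1036 = £1981.
(Supply check: P ships 49; Q ships 117; R ships 74.)

1981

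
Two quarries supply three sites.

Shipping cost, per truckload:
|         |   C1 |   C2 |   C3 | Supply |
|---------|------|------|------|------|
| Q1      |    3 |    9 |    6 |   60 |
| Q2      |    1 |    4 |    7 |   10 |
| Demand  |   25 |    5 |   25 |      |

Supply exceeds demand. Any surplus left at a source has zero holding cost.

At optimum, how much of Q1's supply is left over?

15

Minimum-cost shipments:
  Q1->C1: 20 × 3 = 60
  Q1->C3: 25 × 6 = 150
  Q2->C1: 5 × 1 = 5
  Q2->C2: 5 × 4 = 20
Total cost = 235.
Q1 ships 45 of its 60, leaving 15.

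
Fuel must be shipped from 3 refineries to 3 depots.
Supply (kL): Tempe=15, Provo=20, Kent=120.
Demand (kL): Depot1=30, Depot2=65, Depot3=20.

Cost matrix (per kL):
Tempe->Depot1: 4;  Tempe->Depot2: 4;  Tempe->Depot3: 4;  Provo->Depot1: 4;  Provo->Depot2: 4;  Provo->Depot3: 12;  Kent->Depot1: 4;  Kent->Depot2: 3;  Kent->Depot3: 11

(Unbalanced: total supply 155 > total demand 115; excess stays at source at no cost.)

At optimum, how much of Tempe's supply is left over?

0

Minimum-cost shipments:
  Tempe–Depot3: 15 × 4 = 60
  Provo–Depot1: 20 × 4 = 80
  Kent–Depot1: 10 × 4 = 40
  Kent–Depot2: 65 × 3 = 195
  Kent–Depot3: 5 × 11 = 55
Total cost = 430.
Tempe ships 15 of its 15, leaving 0.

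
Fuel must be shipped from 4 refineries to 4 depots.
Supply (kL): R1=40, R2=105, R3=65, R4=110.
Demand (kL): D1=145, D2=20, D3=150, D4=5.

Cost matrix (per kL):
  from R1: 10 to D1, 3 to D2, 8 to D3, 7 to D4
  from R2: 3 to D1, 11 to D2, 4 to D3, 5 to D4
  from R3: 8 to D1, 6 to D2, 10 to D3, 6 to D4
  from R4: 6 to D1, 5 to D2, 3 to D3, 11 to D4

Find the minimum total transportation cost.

1395

An optimal shipping plan:
  R1–D2: 20 × 3 = 60
  R1–D3: 20 × 8 = 160
  R2–D1: 85 × 3 = 255
  R2–D3: 20 × 4 = 80
  R3–D1: 60 × 8 = 480
  R3–D4: 5 × 6 = 30
  R4–D3: 110 × 3 = 330
Total = 60 + 160 + 255 + 80 + 480 + 30 + 330 = 1395.
(Supply check: R1 ships 40; R2 ships 105; R3 ships 65; R4 ships 110.)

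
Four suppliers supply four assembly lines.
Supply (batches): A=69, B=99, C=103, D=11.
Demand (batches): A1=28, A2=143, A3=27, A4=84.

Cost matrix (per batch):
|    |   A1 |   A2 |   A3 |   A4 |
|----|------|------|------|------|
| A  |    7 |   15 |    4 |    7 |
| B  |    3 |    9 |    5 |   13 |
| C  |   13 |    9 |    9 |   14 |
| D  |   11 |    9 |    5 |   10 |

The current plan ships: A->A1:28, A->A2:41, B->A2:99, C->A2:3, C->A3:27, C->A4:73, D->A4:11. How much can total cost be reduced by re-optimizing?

Current plan cost = 28·7 + 41·15 + 99·9 + 3·9 + 27·9 + 73·14 + 11·10 = 3104.
Optimal plan:
  A–A4: 69 × 7 = 483
  B–A1: 28 × 3 = 84
  B–A2: 40 × 9 = 360
  B–A3: 27 × 5 = 135
  B–A4: 4 × 13 = 52
  C–A2: 103 × 9 = 927
  D–A4: 11 × 10 = 110
Optimal cost = 2151.
Saving = 3104 − 2151 = 953.

953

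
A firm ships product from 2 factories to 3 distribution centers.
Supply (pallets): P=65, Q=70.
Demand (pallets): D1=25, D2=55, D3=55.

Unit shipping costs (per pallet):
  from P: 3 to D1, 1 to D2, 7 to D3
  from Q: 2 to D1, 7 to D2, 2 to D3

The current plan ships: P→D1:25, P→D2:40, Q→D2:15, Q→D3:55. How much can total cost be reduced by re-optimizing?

105

Current plan cost = 25·3 + 40·1 + 15·7 + 55·2 = 330.
Optimal plan:
  P→D1: 10 × 3 = 30
  P→D2: 55 × 1 = 55
  Q→D1: 15 × 2 = 30
  Q→D3: 55 × 2 = 110
Optimal cost = 225.
Saving = 330 − 225 = 105.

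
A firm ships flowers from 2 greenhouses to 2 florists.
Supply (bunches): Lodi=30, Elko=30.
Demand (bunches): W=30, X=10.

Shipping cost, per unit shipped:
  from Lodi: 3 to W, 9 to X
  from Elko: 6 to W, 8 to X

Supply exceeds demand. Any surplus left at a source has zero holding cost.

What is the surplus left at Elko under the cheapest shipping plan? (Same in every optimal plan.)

Minimum-cost shipments:
  Lodi->W: 30 bunches
  Elko->X: 10 bunches
Total cost = 170.
Elko ships 10 of its 30, leaving 20.

20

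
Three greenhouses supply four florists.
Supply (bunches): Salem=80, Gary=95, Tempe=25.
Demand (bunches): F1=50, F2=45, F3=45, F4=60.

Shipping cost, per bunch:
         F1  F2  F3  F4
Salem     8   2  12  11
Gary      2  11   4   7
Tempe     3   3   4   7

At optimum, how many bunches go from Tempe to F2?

Solving gives:
  Salem->F2: 45 bunches
  Salem->F4: 35 bunches
  Gary->F1: 50 bunches
  Gary->F3: 20 bunches
  Gary->F4: 25 bunches
  Tempe->F3: 25 bunches
Total cost = 930.
The route Tempe→F2 is not used.

0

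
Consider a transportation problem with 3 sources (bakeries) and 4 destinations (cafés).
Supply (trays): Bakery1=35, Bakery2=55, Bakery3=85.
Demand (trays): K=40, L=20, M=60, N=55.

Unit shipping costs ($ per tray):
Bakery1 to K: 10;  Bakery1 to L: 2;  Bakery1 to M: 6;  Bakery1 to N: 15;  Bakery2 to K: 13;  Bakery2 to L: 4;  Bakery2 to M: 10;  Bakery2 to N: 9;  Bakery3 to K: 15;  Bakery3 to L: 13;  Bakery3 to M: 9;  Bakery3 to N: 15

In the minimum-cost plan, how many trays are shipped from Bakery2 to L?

The minimum-cost plan:
  Bakery1 to K: 15 × $10 = $150
  Bakery1 to L: 20 × $2 = $40
  Bakery2 to N: 55 × $9 = $495
  Bakery3 to K: 25 × $15 = $375
  Bakery3 to M: 60 × $9 = $540
Total cost = $1600.
The route Bakery2→L is not used.

0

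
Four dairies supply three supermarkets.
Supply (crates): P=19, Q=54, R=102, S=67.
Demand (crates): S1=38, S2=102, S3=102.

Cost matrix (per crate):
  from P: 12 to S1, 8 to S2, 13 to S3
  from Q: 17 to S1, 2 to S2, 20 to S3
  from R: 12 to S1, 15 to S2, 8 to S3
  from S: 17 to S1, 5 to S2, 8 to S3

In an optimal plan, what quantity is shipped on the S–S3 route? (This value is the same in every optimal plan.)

Optimal shipments:
  P->S1: 19 × 12 = 228
  Q->S2: 54 × 2 = 108
  R->S1: 19 × 12 = 228
  R->S3: 83 × 8 = 664
  S->S2: 48 × 5 = 240
  S->S3: 19 × 8 = 152
Total cost = 1620.
So S→S3 carries 19 crates.

19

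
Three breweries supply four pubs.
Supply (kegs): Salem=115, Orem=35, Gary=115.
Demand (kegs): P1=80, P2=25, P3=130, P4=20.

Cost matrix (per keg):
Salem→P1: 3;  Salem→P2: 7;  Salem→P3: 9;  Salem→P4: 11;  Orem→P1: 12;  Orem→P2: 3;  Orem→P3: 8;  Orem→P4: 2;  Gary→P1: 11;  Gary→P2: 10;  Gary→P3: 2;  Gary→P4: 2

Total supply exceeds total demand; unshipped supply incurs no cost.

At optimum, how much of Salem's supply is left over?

An optimal plan:
  Salem–P1: 80 kegs
  Salem–P2: 10 kegs
  Salem–P3: 15 kegs
  Orem–P2: 15 kegs
  Orem–P4: 20 kegs
  Gary–P3: 115 kegs
Total cost = 760.
Salem ships 105 of its 115, leaving 10.

10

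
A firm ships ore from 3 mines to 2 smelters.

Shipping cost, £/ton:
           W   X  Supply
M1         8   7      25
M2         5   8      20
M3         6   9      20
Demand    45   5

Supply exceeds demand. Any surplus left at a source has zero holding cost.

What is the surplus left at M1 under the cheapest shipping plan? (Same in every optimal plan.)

An optimal plan:
  M1→W: 5 × £8 = £40
  M1→X: 5 × £7 = £35
  M2→W: 20 × £5 = £100
  M3→W: 20 × £6 = £120
Total cost = £295.
M1 ships 10 of its 25, leaving 15.

15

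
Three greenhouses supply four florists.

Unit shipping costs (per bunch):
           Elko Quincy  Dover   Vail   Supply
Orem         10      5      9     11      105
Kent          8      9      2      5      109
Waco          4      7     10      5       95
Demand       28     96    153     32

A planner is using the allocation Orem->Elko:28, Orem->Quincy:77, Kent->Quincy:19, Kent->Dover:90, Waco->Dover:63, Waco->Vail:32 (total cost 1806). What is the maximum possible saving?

Current plan cost = 28·10 + 77·5 + 19·9 + 90·2 + 63·10 + 32·5 = 1806.
Optimal plan:
  Orem->Quincy: 96 bunches
  Orem->Dover: 9 bunches
  Kent->Dover: 109 bunches
  Waco->Elko: 28 bunches
  Waco->Dover: 35 bunches
  Waco->Vail: 32 bunches
Optimal cost = 1401.
Saving = 1806 − 1401 = 405.

405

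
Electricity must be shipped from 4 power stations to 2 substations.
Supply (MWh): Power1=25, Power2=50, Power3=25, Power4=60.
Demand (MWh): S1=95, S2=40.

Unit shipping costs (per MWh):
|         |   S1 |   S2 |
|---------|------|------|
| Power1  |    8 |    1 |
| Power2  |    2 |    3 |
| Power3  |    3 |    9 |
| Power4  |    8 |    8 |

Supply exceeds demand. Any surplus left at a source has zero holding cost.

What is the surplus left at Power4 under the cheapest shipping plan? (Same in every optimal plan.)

Minimum-cost shipments:
  Power1–S2: 25 MWh
  Power2–S1: 50 MWh
  Power3–S1: 25 MWh
  Power4–S1: 20 MWh
  Power4–S2: 15 MWh
Total cost = 480.
Power4 ships 35 of its 60, leaving 25.

25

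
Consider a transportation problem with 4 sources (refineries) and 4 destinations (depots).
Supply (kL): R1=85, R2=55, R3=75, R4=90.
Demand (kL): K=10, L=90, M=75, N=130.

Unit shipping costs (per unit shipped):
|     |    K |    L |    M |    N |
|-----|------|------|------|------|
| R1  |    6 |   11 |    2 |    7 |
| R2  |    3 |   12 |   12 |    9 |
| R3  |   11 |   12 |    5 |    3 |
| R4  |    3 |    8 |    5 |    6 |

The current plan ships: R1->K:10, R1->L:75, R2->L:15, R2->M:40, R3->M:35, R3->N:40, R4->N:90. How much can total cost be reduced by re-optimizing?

780

Current plan cost = 10·6 + 75·11 + 15·12 + 40·12 + 35·5 + 40·3 + 90·6 = 2380.
Optimal plan:
  R1 to M: 75 × 2 = 150
  R1 to N: 10 × 7 = 70
  R2 to K: 10 × 3 = 30
  R2 to N: 45 × 9 = 405
  R3 to N: 75 × 3 = 225
  R4 to L: 90 × 8 = 720
Optimal cost = 1600.
Saving = 2380 − 1600 = 780.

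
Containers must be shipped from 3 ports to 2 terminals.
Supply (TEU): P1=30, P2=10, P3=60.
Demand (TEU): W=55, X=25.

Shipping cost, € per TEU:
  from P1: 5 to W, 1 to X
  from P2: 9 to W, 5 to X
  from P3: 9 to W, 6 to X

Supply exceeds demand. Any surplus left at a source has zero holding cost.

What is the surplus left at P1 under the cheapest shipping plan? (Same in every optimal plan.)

An optimal plan:
  P1 to W: 5 × €5 = €25
  P1 to X: 25 × €1 = €25
  P3 to W: 50 × €9 = €450
Total cost = €500.
P1 ships 30 of its 30, leaving 0.

0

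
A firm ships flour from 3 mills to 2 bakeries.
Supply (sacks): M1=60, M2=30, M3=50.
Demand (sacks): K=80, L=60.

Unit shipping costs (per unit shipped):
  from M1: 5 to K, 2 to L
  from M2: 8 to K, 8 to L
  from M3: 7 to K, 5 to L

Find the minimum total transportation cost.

710

One minimum-cost allocation:
  M1→L: 60 × 2 = 120
  M2→K: 30 × 8 = 240
  M3→K: 50 × 7 = 350
Total = 120 + 240 + 350 = 710.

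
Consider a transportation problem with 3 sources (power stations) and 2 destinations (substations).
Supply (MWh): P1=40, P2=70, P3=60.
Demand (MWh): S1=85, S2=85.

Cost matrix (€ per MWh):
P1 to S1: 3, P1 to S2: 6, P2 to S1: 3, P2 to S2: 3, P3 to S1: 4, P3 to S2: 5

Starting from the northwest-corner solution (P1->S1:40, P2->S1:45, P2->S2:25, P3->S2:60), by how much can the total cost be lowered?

Current plan cost = 40·3 + 45·3 + 25·3 + 60·5 = €630.
Optimal plan:
  P1->S1: 40 × €3 = €120
  P2->S2: 70 × €3 = €210
  P3->S1: 45 × €4 = €180
  P3->S2: 15 × €5 = €75
Optimal cost = €585.
Saving = 630 − 585 = €45.

45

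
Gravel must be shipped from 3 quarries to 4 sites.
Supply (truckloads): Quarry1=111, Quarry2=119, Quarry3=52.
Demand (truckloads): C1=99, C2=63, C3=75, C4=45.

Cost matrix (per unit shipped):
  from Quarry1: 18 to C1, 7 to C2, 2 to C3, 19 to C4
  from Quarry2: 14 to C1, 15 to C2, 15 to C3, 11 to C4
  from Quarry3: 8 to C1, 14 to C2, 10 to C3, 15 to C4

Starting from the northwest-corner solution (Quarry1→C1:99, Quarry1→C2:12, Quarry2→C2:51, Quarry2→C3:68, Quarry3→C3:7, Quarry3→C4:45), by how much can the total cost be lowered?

Current plan cost = 99·18 + 12·7 + 51·15 + 68·15 + 7·10 + 45·15 = 4396.
Optimal plan:
  Quarry1->C2: 36 truckloads
  Quarry1->C3: 75 truckloads
  Quarry2->C1: 47 truckloads
  Quarry2->C2: 27 truckloads
  Quarry2->C4: 45 truckloads
  Quarry3->C1: 52 truckloads
Optimal cost = 2376.
Saving = 4396 − 2376 = 2020.

2020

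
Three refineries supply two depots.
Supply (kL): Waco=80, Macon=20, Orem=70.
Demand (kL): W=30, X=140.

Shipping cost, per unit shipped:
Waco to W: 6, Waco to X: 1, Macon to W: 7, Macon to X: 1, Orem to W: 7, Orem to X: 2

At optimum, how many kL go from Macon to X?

Optimal shipments:
  Waco to W: 30 kL
  Waco to X: 50 kL
  Macon to X: 20 kL
  Orem to X: 70 kL
Total cost = 390.
So Macon→X carries 20 kL.

20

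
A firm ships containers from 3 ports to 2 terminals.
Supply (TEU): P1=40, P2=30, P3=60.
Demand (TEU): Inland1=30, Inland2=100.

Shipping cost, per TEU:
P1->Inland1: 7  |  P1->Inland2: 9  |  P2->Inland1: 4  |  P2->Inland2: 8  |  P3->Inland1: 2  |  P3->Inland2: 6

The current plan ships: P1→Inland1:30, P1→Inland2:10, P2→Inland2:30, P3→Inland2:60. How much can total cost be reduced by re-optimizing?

60

Current plan cost = 30·7 + 10·9 + 30·8 + 60·6 = 900.
Optimal plan:
  P1→Inland2: 40 TEU
  P2→Inland1: 30 TEU
  P3→Inland2: 60 TEU
Optimal cost = 840.
Saving = 900 − 840 = 60.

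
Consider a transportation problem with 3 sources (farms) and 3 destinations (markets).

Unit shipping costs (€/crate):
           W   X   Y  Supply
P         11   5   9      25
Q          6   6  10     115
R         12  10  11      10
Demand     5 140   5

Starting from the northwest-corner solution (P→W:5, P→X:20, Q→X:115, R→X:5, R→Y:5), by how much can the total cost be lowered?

30

Current plan cost = 5·11 + 20·5 + 115·6 + 5·10 + 5·11 = €950.
Optimal plan:
  P to X: 25 × €5 = €125
  Q to W: 5 × €6 = €30
  Q to X: 110 × €6 = €660
  R to X: 5 × €10 = €50
  R to Y: 5 × €11 = €55
Optimal cost = €920.
Saving = 950 − 920 = €30.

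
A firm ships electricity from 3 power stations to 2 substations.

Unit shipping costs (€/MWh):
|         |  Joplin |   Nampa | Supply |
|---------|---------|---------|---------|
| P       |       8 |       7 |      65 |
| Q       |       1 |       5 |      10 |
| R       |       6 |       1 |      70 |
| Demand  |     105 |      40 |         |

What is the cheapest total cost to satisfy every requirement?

Optimal allocation:
  P to Joplin: 65 × €8 = €520
  Q to Joplin: 10 × €1 = €10
  R to Joplin: 30 × €6 = €180
  R to Nampa: 40 × €1 = €40
Total = 520 + 10 + 180 + 40 = €750.

750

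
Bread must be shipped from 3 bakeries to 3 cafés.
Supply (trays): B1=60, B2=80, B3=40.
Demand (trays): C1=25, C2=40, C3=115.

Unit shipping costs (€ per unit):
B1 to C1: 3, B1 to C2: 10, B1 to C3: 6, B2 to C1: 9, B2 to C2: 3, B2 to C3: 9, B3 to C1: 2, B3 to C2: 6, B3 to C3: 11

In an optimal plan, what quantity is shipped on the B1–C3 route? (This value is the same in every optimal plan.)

The minimum-cost plan:
  B1->C3: 60 × €6 = €360
  B2->C2: 40 × €3 = €120
  B2->C3: 40 × €9 = €360
  B3->C1: 25 × €2 = €50
  B3->C3: 15 × €11 = €165
Total cost = €1055.
So B1→C3 carries 60 trays.

60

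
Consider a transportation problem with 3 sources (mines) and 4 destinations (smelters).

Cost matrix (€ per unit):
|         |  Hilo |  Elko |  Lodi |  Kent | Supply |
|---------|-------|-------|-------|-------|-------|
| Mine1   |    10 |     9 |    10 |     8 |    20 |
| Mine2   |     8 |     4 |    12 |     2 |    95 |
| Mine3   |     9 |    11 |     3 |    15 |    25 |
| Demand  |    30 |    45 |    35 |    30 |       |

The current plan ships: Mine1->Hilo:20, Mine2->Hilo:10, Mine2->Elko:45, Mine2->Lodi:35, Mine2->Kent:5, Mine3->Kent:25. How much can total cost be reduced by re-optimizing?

Current plan cost = 20·10 + 10·8 + 45·4 + 35·12 + 5·2 + 25·15 = €1265.
Optimal plan:
  Mine1 to Hilo: 10 tons
  Mine1 to Lodi: 10 tons
  Mine2 to Hilo: 20 tons
  Mine2 to Elko: 45 tons
  Mine2 to Kent: 30 tons
  Mine3 to Lodi: 25 tons
Optimal cost = €675.
Saving = 1265 − 675 = €590.

590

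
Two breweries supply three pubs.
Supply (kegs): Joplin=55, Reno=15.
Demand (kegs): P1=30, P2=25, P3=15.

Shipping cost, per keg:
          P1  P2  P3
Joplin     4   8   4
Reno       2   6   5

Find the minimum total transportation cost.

350

Optimal allocation:
  Joplin→P1: 15 kegs
  Joplin→P2: 25 kegs
  Joplin→P3: 15 kegs
  Reno→P1: 15 kegs
Total cost = 350.
(Supply check: Joplin ships 55; Reno ships 15.)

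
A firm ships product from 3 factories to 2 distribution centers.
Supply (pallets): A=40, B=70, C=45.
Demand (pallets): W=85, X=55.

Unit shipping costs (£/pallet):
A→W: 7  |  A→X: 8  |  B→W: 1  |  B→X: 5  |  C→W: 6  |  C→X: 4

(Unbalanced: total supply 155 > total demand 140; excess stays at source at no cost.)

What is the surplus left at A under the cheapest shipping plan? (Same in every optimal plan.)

15

An optimal plan:
  A–W: 15 × £7 = £105
  A–X: 10 × £8 = £80
  B–W: 70 × £1 = £70
  C–X: 45 × £4 = £180
Total cost = £435.
A ships 25 of its 40, leaving 15.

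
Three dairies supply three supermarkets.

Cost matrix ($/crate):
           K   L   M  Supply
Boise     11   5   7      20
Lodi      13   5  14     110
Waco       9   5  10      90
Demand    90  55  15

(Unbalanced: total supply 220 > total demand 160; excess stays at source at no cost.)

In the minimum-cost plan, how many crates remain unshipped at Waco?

0

An optimal plan:
  Boise->L: 5 × $5 = $25
  Boise->M: 15 × $7 = $105
  Lodi->L: 50 × $5 = $250
  Waco->K: 90 × $9 = $810
Total cost = $1190.
Waco ships 90 of its 90, leaving 0.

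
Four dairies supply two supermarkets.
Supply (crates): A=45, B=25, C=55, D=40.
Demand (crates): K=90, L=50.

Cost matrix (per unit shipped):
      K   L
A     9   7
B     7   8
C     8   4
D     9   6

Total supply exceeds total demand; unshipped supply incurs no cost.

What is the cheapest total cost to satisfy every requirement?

One minimum-cost allocation:
  A–K: 20 × 9 = 180
  B–K: 25 × 7 = 175
  C–K: 5 × 8 = 40
  C–L: 50 × 4 = 200
  D–K: 40 × 9 = 360
Total = 180 + 175 + 40 + 200 + 360 = 955.

955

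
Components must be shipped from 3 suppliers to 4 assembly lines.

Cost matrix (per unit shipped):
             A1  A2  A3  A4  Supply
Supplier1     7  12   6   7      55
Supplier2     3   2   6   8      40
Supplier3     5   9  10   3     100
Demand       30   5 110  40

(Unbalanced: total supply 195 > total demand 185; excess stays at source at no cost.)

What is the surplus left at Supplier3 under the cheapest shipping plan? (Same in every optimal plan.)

10

Minimum-cost shipments:
  Supplier1→A3: 55 × 6 = 330
  Supplier2→A2: 5 × 2 = 10
  Supplier2→A3: 35 × 6 = 210
  Supplier3→A1: 30 × 5 = 150
  Supplier3→A3: 20 × 10 = 200
  Supplier3→A4: 40 × 3 = 120
Total cost = 1020.
Supplier3 ships 90 of its 100, leaving 10.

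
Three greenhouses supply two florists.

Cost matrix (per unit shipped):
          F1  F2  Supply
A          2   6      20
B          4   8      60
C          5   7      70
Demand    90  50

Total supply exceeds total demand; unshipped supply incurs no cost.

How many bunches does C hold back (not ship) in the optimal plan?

An optimal plan:
  A–F1: 20 × 2 = 40
  B–F1: 60 × 4 = 240
  C–F1: 10 × 5 = 50
  C–F2: 50 × 7 = 350
Total cost = 680.
C ships 60 of its 70, leaving 10.

10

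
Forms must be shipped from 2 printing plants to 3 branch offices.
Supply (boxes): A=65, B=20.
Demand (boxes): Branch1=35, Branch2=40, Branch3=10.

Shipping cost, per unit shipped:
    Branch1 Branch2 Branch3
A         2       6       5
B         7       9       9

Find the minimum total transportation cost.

420

An optimal shipping plan:
  A–Branch1: 35 × 2 = 70
  A–Branch2: 20 × 6 = 120
  A–Branch3: 10 × 5 = 50
  B–Branch2: 20 × 9 = 180
Total = 70 + 120 + 50 + 180 = 420.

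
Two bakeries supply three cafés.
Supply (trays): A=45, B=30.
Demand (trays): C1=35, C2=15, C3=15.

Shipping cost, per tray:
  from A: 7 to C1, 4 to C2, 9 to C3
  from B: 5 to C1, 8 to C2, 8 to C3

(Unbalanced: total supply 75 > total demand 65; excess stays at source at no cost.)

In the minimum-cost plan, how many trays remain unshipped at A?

An optimal plan:
  A–C1: 5 × 7 = 35
  A–C2: 15 × 4 = 60
  A–C3: 15 × 9 = 135
  B–C1: 30 × 5 = 150
Total cost = 380.
A ships 35 of its 45, leaving 10.

10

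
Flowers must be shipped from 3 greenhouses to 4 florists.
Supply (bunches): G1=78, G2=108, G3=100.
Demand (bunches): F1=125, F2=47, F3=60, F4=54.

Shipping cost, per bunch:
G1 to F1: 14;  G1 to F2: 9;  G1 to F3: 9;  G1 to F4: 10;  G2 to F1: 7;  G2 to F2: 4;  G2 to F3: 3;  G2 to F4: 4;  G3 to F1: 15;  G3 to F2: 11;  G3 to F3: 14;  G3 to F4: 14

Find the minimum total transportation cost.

Optimal allocation:
  G1 to F2: 47 × 9 = 423
  G1 to F4: 31 × 10 = 310
  G2 to F1: 25 × 7 = 175
  G2 to F3: 60 × 3 = 180
  G2 to F4: 23 × 4 = 92
  G3 to F1: 100 × 15 = 1500
Total = 423 + 310 + 175 + 180 + 92 + 1500 = 2680.

2680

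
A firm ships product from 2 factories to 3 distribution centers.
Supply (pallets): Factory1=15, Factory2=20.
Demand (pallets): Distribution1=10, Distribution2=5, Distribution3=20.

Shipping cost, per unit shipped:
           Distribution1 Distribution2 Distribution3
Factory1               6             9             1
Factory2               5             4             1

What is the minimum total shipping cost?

90

One minimum-cost allocation:
  Factory1→Distribution3: 15 × 1 = 15
  Factory2→Distribution1: 10 × 5 = 50
  Factory2→Distribution2: 5 × 4 = 20
  Factory2→Distribution3: 5 × 1 = 5
Total = 15 + 50 + 20 + 5 = 90.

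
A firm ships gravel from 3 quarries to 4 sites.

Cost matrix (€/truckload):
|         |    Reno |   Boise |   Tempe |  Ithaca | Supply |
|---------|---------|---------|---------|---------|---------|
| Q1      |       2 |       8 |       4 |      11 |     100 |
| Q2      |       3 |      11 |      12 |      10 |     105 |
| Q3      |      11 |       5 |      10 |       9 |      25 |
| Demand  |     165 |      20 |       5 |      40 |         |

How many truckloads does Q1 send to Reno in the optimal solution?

95

Optimal shipments:
  Q1→Reno: 95 truckloads
  Q1→Tempe: 5 truckloads
  Q2→Reno: 70 truckloads
  Q2→Ithaca: 35 truckloads
  Q3→Boise: 20 truckloads
  Q3→Ithaca: 5 truckloads
Total cost = €915.
So Q1→Reno carries 95 truckloads.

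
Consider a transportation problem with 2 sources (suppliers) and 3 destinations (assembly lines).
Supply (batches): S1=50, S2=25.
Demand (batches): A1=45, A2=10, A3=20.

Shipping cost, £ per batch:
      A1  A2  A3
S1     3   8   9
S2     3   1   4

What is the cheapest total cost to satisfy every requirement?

Optimal allocation:
  S1->A1: 45 × £3 = £135
  S1->A3: 5 × £9 = £45
  S2->A2: 10 × £1 = £10
  S2->A3: 15 × £4 = £60
Total = 135 + 45 + 10 + 60 = £250.
(Supply check: S1 ships 50; S2 ships 25.)

250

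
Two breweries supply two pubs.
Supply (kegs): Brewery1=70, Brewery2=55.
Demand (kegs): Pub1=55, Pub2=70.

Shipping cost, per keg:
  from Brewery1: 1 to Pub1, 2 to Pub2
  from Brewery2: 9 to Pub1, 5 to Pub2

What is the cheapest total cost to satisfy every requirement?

360

One minimum-cost allocation:
  Brewery1 to Pub1: 55 × 1 = 55
  Brewery1 to Pub2: 15 × 2 = 30
  Brewery2 to Pub2: 55 × 5 = 275
Total = 55 + 30 + 275 = 360.
(Supply check: Brewery1 ships 70; Brewery2 ships 55.)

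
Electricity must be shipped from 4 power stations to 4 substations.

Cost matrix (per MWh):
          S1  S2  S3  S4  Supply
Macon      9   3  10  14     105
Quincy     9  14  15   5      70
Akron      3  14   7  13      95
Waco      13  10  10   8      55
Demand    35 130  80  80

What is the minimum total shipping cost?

A cheapest plan:
  Macon–S2: 105 MWh
  Quincy–S4: 70 MWh
  Akron–S1: 35 MWh
  Akron–S3: 60 MWh
  Waco–S2: 25 MWh
  Waco–S3: 20 MWh
  Waco–S4: 10 MWh
Total cost = 1720.

1720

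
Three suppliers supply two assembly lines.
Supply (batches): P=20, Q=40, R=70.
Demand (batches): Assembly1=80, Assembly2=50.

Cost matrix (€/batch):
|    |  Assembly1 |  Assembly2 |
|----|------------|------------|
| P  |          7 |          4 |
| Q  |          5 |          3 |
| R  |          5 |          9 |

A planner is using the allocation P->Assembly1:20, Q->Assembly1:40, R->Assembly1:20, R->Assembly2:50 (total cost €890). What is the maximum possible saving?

Current plan cost = 20·7 + 40·5 + 20·5 + 50·9 = €890.
Optimal plan:
  P→Assembly2: 20 batches
  Q→Assembly1: 10 batches
  Q→Assembly2: 30 batches
  R→Assembly1: 70 batches
Optimal cost = €570.
Saving = 890 − 570 = €320.

320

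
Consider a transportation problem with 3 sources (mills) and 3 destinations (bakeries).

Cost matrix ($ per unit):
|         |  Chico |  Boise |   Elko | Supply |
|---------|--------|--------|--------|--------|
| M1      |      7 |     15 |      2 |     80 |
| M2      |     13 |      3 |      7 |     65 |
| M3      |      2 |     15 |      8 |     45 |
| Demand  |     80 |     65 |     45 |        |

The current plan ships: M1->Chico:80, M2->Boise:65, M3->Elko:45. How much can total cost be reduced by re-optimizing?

495

Current plan cost = 80·7 + 65·3 + 45·8 = $1115.
Optimal plan:
  M1 to Chico: 35 × $7 = $245
  M1 to Elko: 45 × $2 = $90
  M2 to Boise: 65 × $3 = $195
  M3 to Chico: 45 × $2 = $90
Optimal cost = $620.
Saving = 1115 − 620 = $495.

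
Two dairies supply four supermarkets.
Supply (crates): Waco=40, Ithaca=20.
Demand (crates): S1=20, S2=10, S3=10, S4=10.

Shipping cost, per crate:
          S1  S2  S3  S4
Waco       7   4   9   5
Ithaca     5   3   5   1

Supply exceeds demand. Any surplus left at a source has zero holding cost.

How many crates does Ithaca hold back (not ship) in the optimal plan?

0

Minimum-cost shipments:
  Waco–S1: 20 × 7 = 140
  Waco–S2: 10 × 4 = 40
  Ithaca–S3: 10 × 5 = 50
  Ithaca–S4: 10 × 1 = 10
Total cost = 240.
Ithaca ships 20 of its 20, leaving 0.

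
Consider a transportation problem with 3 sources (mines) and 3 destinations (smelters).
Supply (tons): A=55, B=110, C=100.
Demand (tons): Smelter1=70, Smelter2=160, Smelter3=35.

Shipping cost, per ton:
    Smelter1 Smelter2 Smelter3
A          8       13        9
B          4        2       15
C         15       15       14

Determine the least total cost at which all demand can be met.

2125

A cheapest plan:
  A to Smelter1: 55 tons
  B to Smelter2: 110 tons
  C to Smelter1: 15 tons
  C to Smelter2: 50 tons
  C to Smelter3: 35 tons
Total cost = 2125.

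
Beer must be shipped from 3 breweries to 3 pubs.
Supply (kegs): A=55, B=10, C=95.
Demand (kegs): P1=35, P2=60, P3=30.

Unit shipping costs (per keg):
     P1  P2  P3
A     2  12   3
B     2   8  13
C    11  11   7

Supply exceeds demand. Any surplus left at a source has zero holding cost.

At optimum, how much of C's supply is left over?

Minimum-cost shipments:
  A to P1: 25 kegs
  A to P3: 30 kegs
  B to P1: 10 kegs
  C to P2: 60 kegs
Total cost = 820.
C ships 60 of its 95, leaving 35.

35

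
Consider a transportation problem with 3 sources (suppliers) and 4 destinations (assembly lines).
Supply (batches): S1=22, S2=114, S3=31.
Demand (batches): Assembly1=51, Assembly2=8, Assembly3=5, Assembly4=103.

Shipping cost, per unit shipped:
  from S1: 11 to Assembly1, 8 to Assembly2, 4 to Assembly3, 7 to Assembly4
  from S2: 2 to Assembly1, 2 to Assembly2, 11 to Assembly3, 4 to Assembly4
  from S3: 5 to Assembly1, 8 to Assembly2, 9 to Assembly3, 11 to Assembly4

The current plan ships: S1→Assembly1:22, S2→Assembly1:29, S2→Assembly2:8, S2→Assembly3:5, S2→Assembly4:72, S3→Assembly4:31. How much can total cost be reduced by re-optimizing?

306

Current plan cost = 22·11 + 29·2 + 8·2 + 5·11 + 72·4 + 31·11 = 1000.
Optimal plan:
  S1→Assembly3: 5 × 4 = 20
  S1→Assembly4: 17 × 7 = 119
  S2→Assembly1: 20 × 2 = 40
  S2→Assembly2: 8 × 2 = 16
  S2→Assembly4: 86 × 4 = 344
  S3→Assembly1: 31 × 5 = 155
Optimal cost = 694.
Saving = 1000 − 694 = 306.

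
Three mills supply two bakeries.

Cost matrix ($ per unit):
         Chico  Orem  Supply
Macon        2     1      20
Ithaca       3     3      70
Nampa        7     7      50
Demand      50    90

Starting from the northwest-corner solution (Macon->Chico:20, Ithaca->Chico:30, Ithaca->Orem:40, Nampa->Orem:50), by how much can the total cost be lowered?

Current plan cost = 20·2 + 30·3 + 40·3 + 50·7 = $600.
Optimal plan:
  Macon to Orem: 20 sacks
  Ithaca to Chico: 50 sacks
  Ithaca to Orem: 20 sacks
  Nampa to Orem: 50 sacks
Optimal cost = $580.
Saving = 600 − 580 = $20.

20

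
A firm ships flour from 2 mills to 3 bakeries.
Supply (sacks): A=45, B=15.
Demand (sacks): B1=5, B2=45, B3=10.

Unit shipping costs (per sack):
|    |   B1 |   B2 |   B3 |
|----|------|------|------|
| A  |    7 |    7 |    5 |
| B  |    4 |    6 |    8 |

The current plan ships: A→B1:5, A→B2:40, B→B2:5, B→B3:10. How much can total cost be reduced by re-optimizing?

Current plan cost = 5·7 + 40·7 + 5·6 + 10·8 = 425.
Optimal plan:
  A->B2: 35 × 7 = 245
  A->B3: 10 × 5 = 50
  B->B1: 5 × 4 = 20
  B->B2: 10 × 6 = 60
Optimal cost = 375.
Saving = 425 − 375 = 50.

50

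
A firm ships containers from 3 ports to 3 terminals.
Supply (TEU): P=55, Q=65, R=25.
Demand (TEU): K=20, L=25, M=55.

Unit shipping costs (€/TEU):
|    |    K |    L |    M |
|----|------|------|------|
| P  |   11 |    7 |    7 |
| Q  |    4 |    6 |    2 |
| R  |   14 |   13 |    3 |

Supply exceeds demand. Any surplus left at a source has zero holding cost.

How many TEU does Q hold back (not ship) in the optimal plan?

An optimal plan:
  P to L: 25 × €7 = €175
  Q to K: 20 × €4 = €80
  Q to M: 45 × €2 = €90
  R to M: 10 × €3 = €30
Total cost = €375.
Q ships 65 of its 65, leaving 0.

0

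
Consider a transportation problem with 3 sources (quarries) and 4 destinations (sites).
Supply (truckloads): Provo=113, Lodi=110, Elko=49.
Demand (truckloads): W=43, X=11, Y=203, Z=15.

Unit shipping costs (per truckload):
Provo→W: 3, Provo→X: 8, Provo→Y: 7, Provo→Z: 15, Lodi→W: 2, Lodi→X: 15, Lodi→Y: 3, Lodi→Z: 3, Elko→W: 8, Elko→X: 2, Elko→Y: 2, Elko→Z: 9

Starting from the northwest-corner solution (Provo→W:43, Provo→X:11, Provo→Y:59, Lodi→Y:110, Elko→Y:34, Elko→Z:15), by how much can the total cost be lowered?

116

Current plan cost = 43·3 + 11·8 + 59·7 + 110·3 + 34·2 + 15·9 = 1163.
Optimal plan:
  Provo–W: 43 × 3 = 129
  Provo–Y: 70 × 7 = 490
  Lodi–Y: 95 × 3 = 285
  Lodi–Z: 15 × 3 = 45
  Elko–X: 11 × 2 = 22
  Elko–Y: 38 × 2 = 76
Optimal cost = 1047.
Saving = 1163 − 1047 = 116.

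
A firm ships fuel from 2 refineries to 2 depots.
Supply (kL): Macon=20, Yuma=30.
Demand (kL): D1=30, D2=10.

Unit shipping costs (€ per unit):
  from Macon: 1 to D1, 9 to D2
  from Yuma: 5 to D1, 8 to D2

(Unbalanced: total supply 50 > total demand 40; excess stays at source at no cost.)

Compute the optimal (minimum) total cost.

Optimal allocation:
  Macon->D1: 20 × €1 = €20
  Yuma->D1: 10 × €5 = €50
  Yuma->D2: 10 × €8 = €80
Total = 20 + 50 + 80 = €150.

150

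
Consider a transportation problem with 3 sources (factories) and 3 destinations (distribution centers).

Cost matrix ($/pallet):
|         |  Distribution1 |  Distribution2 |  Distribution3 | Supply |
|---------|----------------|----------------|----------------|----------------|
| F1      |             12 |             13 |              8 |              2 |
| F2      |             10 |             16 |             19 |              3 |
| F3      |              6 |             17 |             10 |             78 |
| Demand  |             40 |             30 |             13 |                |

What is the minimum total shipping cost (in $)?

869

Optimal allocation:
  F1→Distribution2: 2 × $13 = $26
  F2→Distribution2: 3 × $16 = $48
  F3→Distribution1: 40 × $6 = $240
  F3→Distribution2: 25 × $17 = $425
  F3→Distribution3: 13 × $10 = $130
Total = 26 + 48 + 240 + 425 + 130 = $869.
(Supply check: F1 ships 2; F2 ships 3; F3 ships 78.)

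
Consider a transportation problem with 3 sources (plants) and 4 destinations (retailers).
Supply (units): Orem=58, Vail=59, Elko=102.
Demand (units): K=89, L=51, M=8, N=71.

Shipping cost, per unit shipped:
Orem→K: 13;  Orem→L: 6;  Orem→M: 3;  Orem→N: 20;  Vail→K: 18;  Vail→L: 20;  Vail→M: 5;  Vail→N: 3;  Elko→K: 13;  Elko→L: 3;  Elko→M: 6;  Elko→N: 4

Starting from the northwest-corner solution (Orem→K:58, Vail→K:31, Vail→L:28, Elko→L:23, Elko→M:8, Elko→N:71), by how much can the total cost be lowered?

714

Current plan cost = 58·13 + 31·18 + 28·20 + 23·3 + 8·6 + 71·4 = 2273.
Optimal plan:
  Orem→K: 50 × 13 = 650
  Orem→M: 8 × 3 = 24
  Vail→N: 59 × 3 = 177
  Elko→K: 39 × 13 = 507
  Elko→L: 51 × 3 = 153
  Elko→N: 12 × 4 = 48
Optimal cost = 1559.
Saving = 2273 − 1559 = 714.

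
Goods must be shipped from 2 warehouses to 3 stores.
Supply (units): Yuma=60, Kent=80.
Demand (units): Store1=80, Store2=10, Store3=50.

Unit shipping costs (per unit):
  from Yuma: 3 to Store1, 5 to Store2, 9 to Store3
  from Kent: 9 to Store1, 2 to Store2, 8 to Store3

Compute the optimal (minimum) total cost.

780

An optimal shipping plan:
  Yuma–Store1: 60 × 3 = 180
  Kent–Store1: 20 × 9 = 180
  Kent–Store2: 10 × 2 = 20
  Kent–Store3: 50 × 8 = 400
Total = 180 + 180 + 20 + 400 = 780.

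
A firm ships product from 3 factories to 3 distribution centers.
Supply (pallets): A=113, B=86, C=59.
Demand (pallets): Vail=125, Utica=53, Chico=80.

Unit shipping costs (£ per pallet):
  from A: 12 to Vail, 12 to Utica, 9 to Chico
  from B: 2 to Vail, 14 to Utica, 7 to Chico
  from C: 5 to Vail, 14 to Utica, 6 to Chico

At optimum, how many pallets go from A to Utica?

53

Optimal shipments:
  A–Utica: 53 × £12 = £636
  A–Chico: 60 × £9 = £540
  B–Vail: 86 × £2 = £172
  C–Vail: 39 × £5 = £195
  C–Chico: 20 × £6 = £120
Total cost = £1663.
So A→Utica carries 53 pallets.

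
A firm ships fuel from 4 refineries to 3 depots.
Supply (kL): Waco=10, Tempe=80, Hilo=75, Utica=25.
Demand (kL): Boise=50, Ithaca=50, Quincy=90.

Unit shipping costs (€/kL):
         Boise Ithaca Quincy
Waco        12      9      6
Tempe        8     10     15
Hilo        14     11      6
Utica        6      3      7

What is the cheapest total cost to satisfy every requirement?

1305

One minimum-cost allocation:
  Waco->Quincy: 10 × €6 = €60
  Tempe->Boise: 50 × €8 = €400
  Tempe->Ithaca: 30 × €10 = €300
  Hilo->Quincy: 75 × €6 = €450
  Utica->Ithaca: 20 × €3 = €60
  Utica->Quincy: 5 × €7 = €35
Total = 60 + 400 + 300 + 450 + 60 + 35 = €1305.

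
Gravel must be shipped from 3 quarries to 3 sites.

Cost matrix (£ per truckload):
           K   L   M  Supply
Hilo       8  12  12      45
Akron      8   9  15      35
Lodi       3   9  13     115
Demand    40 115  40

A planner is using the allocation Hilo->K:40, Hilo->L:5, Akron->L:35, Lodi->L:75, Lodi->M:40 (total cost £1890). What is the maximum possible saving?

Current plan cost = 40·8 + 5·12 + 35·9 + 75·9 + 40·13 = £1890.
Optimal plan:
  Hilo→L: 5 truckloads
  Hilo→M: 40 truckloads
  Akron→L: 35 truckloads
  Lodi→K: 40 truckloads
  Lodi→L: 75 truckloads
Optimal cost = £1650.
Saving = 1890 − 1650 = £240.

240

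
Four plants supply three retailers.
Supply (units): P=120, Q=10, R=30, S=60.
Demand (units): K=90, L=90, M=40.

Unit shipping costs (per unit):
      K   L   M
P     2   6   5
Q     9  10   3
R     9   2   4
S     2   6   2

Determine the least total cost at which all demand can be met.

690

An optimal shipping plan:
  P–K: 60 units
  P–L: 60 units
  Q–M: 10 units
  R–L: 30 units
  S–K: 30 units
  S–M: 30 units
Total cost = 690.
(Supply check: P ships 120; Q ships 10; R ships 30; S ships 60.)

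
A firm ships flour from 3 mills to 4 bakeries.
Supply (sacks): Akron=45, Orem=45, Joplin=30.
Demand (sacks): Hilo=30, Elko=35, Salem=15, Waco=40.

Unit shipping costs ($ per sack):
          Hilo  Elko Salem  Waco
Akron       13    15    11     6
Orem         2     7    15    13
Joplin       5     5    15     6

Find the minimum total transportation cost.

670

Optimal allocation:
  Akron to Salem: 15 × $11 = $165
  Akron to Waco: 30 × $6 = $180
  Orem to Hilo: 30 × $2 = $60
  Orem to Elko: 15 × $7 = $105
  Joplin to Elko: 20 × $5 = $100
  Joplin to Waco: 10 × $6 = $60
Total = 165 + 180 + 60 + 105 + 100 + 60 = $670.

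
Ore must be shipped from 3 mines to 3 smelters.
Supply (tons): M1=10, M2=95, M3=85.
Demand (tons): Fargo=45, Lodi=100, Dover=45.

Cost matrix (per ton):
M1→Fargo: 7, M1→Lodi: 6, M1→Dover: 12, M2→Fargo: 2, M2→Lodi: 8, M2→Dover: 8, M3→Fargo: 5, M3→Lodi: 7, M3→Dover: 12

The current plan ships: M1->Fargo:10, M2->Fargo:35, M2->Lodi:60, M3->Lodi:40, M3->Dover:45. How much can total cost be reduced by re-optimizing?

295

Current plan cost = 10·7 + 35·2 + 60·8 + 40·7 + 45·12 = 1440.
Optimal plan:
  M1 to Lodi: 10 × 6 = 60
  M2 to Fargo: 45 × 2 = 90
  M2 to Lodi: 5 × 8 = 40
  M2 to Dover: 45 × 8 = 360
  M3 to Lodi: 85 × 7 = 595
Optimal cost = 1145.
Saving = 1440 − 1145 = 295.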